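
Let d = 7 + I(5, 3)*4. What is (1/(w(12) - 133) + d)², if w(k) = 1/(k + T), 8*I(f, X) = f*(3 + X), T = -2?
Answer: 854275984/1766241 ≈ 483.67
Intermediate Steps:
I(f, X) = f*(3 + X)/8 (I(f, X) = (f*(3 + X))/8 = f*(3 + X)/8)
w(k) = 1/(-2 + k) (w(k) = 1/(k - 2) = 1/(-2 + k))
d = 22 (d = 7 + ((⅛)*5*(3 + 3))*4 = 7 + ((⅛)*5*6)*4 = 7 + (15/4)*4 = 7 + 15 = 22)
(1/(w(12) - 133) + d)² = (1/(1/(-2 + 12) - 133) + 22)² = (1/(1/10 - 133) + 22)² = (1/(⅒ - 133) + 22)² = (1/(-1329/10) + 22)² = (-10/1329 + 22)² = (29228/1329)² = 854275984/1766241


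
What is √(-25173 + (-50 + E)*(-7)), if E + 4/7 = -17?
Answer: 10*I*√247 ≈ 157.16*I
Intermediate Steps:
E = -123/7 (E = -4/7 - 17 = -123/7 ≈ -17.571)
√(-25173 + (-50 + E)*(-7)) = √(-25173 + (-50 - 123/7)*(-7)) = √(-25173 - 473/7*(-7)) = √(-25173 + 473) = √(-24700) = 10*I*√247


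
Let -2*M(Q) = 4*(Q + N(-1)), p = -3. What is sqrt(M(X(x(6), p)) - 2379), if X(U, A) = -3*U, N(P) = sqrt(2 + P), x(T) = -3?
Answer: I*sqrt(2399) ≈ 48.98*I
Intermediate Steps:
M(Q) = -2 - 2*Q (M(Q) = -2*(Q + sqrt(2 - 1)) = -2*(Q + sqrt(1)) = -2*(Q + 1) = -2*(1 + Q) = -(4 + 4*Q)/2 = -2 - 2*Q)
sqrt(M(X(x(6), p)) - 2379) = sqrt((-2 - (-6)*(-3)) - 2379) = sqrt((-2 - 2*9) - 2379) = sqrt((-2 - 18) - 2379) = sqrt(-20 - 2379) = sqrt(-2399) = I*sqrt(2399)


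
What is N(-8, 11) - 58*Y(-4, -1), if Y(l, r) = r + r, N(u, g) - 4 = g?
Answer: 131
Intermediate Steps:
N(u, g) = 4 + g
Y(l, r) = 2*r
N(-8, 11) - 58*Y(-4, -1) = (4 + 11) - 116*(-1) = 15 - 58*(-2) = 15 + 116 = 131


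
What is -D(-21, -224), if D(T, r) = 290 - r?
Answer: -514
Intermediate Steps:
-D(-21, -224) = -(290 - 1*(-224)) = -(290 + 224) = -1*514 = -514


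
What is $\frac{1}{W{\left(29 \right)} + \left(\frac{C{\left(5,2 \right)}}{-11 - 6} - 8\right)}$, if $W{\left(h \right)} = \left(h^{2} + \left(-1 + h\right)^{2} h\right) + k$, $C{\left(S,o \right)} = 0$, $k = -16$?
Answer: $\frac{1}{23553} \approx 4.2457 \cdot 10^{-5}$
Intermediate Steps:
$W{\left(h \right)} = -16 + h^{2} + h \left(-1 + h\right)^{2}$ ($W{\left(h \right)} = \left(h^{2} + \left(-1 + h\right)^{2} h\right) - 16 = \left(h^{2} + h \left(-1 + h\right)^{2}\right) - 16 = -16 + h^{2} + h \left(-1 + h\right)^{2}$)
$\frac{1}{W{\left(29 \right)} + \left(\frac{C{\left(5,2 \right)}}{-11 - 6} - 8\right)} = \frac{1}{\left(-16 + 29 + 29^{3} - 29^{2}\right) - \left(8 + \frac{0}{-11 - 6}\right)} = \frac{1}{\left(-16 + 29 + 24389 - 841\right) - \left(8 + \frac{0}{-17}\right)} = \frac{1}{\left(-16 + 29 + 24389 - 841\right) + \left(0 \left(- \frac{1}{17}\right) - 8\right)} = \frac{1}{23561 + \left(0 - 8\right)} = \frac{1}{23561 - 8} = \frac{1}{23553}$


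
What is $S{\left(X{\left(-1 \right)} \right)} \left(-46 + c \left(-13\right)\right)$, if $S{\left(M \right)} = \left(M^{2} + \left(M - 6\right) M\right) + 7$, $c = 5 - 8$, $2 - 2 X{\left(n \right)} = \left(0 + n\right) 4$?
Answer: $-49$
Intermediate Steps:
$X{\left(n \right)} = 1 - 2 n$ ($X{\left(n \right)} = 1 - \frac{\left(0 + n\right) 4}{2} = 1 - \frac{n 4}{2} = 1 - \frac{4 n}{2} = 1 - 2 n$)
$c = -3$ ($c = 5 - 8 = -3$)
$S{\left(M \right)} = 7 + M^{2} + M \left(-6 + M\right)$ ($S{\left(M \right)} = \left(M^{2} + \left(-6 + M\right) M\right) + 7 = \left(M^{2} + M \left(-6 + M\right)\right) + 7 = 7 + M^{2} + M \left(-6 + M\right)$)
$S{\left(X{\left(-1 \right)} \right)} \left(-46 + c \left(-13\right)\right) = \left(7 - 6 \left(1 - -2\right) + 2 \left(1 - -2\right)^{2}\right) \left(-46 - -39\right) = \left(7 - 6 \left(1 + 2\right) + 2 \left(1 + 2\right)^{2}\right) \left(-46 + 39\right) = \left(7 - 18 + 2 \cdot 3^{2}\right) \left(-7\right) = \left(7 - 18 + 2 \cdot 9\right) \left(-7\right) = \left(7 - 18 + 18\right) \left(-7\right) = 7 \left(-7\right) = -49$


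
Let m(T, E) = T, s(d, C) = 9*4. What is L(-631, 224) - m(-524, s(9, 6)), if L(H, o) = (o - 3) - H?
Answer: 1376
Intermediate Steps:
s(d, C) = 36
L(H, o) = -3 + o - H (L(H, o) = (-3 + o) - H = -3 + o - H)
L(-631, 224) - m(-524, s(9, 6)) = (-3 + 224 - 1*(-631)) - 1*(-524) = (-3 + 224 + 631) + 524 = 852 + 524 = 1376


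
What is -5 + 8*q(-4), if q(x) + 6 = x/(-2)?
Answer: -37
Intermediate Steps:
q(x) = -6 - x/2 (q(x) = -6 + x/(-2) = -6 + x*(-½) = -6 - x/2)
-5 + 8*q(-4) = -5 + 8*(-6 - ½*(-4)) = -5 + 8*(-6 + 2) = -5 + 8*(-4) = -5 - 32 = -37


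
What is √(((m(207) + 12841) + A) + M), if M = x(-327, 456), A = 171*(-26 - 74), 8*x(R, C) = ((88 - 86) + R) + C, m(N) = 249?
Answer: I*√63898/4 ≈ 63.195*I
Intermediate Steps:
x(R, C) = ¼ + C/8 + R/8 (x(R, C) = (((88 - 86) + R) + C)/8 = ((2 + R) + C)/8 = (2 + C + R)/8 = ¼ + C/8 + R/8)
A = -17100 (A = 171*(-100) = -17100)
M = 131/8 (M = ¼ + (⅛)*456 + (⅛)*(-327) = ¼ + 57 - 327/8 = 131/8 ≈ 16.375)
√(((m(207) + 12841) + A) + M) = √(((249 + 12841) - 17100) + 131/8) = √((13090 - 17100) + 131/8) = √(-4010 + 131/8) = √(-31949/8) = I*√63898/4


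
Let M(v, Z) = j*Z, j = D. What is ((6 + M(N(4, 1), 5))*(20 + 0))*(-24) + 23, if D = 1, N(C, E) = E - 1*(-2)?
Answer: -5257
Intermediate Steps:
N(C, E) = 2 + E (N(C, E) = E + 2 = 2 + E)
j = 1
M(v, Z) = Z (M(v, Z) = 1*Z = Z)
((6 + M(N(4, 1), 5))*(20 + 0))*(-24) + 23 = ((6 + 5)*(20 + 0))*(-24) + 23 = (11*20)*(-24) + 23 = 220*(-24) + 23 = -5280 + 23 = -5257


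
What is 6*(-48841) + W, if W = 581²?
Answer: 44515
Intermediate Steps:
W = 337561
6*(-48841) + W = 6*(-48841) + 337561 = -293046 + 337561 = 44515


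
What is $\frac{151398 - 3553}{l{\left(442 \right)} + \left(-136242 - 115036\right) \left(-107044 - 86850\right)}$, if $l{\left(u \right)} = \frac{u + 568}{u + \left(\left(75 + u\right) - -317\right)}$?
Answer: $\frac{94325110}{31084187187921} \approx 3.0345 \cdot 10^{-6}$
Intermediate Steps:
$l{\left(u \right)} = \frac{568 + u}{392 + 2 u}$ ($l{\left(u \right)} = \frac{568 + u}{u + \left(\left(75 + u\right) + 317\right)} = \frac{568 + u}{u + \left(392 + u\right)} = \frac{568 + u}{392 + 2 u}$)
$\frac{151398 - 3553}{l{\left(442 \right)} + \left(-136242 - 115036\right) \left(-107044 - 86850\right)} = \frac{151398 - 3553}{\frac{568 + 442}{2 \left(196 + 442\right)} + \left(-136242 - 115036\right) \left(-107044 - 86850\right)} = \frac{147845}{\frac{1}{2} \cdot \frac{1}{638} \cdot 1010 - -48721296532} = \frac{147845}{\frac{1}{2} \cdot \frac{1}{638} \cdot 1010 + 48721296532} = \frac{147845}{\frac{505}{638} + 48721296532} = \frac{147845}{\frac{31084187187921}{638}} = 147845 \cdot \frac{638}{31084187187921} = \frac{94325110}{31084187187921}$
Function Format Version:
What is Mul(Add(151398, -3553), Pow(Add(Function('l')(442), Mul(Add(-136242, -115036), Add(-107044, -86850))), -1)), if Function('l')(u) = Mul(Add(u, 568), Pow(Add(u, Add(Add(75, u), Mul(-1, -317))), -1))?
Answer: Rational(94325110, 31084187187921) ≈ 3.0345e-6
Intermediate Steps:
Function('l')(u) = Mul(Pow(Add(392, Mul(2, u)), -1), Add(568, u)) (Function('l')(u) = Mul(Add(568, u), Pow(Add(u, Add(Add(75, u), 317)), -1)) = Mul(Add(568, u), Pow(Add(u, Add(392, u)), -1)) = Mul(Add(568, u), Pow(Add(392, Mul(2, u)), -1)) = Mul(Pow(Add(392, Mul(2, u)), -1), Add(568, u)))
Mul(Add(151398, -3553), Pow(Add(Function('l')(442), Mul(Add(-136242, -115036), Add(-107044, -86850))), -1)) = Mul(Add(151398, -3553), Pow(Add(Mul(Rational(1, 2), Pow(Add(196, 442), -1), Add(568, 442)), Mul(Add(-136242, -115036), Add(-107044, -86850))), -1)) = Mul(147845, Pow(Add(Mul(Rational(1, 2), Pow(638, -1), 1010), Mul(-251278, -193894)), -1)) = Mul(147845, Pow(Add(Mul(Rational(1, 2), Rational(1, 638), 1010), 48721296532), -1)) = Mul(147845, Pow(Add(Rational(505, 638), 48721296532), -1)) = Mul(147845, Pow(Rational(31084187187921, 638), -1)) = Mul(147845, Rational(638, 31084187187921)) = Rational(94325110, 31084187187921)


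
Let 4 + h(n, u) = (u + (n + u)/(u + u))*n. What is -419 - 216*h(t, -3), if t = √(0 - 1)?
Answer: 409 + 540*I ≈ 409.0 + 540.0*I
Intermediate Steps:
t = I (t = √(-1) = I ≈ 1.0*I)
h(n, u) = -4 + n*(u + (n + u)/(2*u)) (h(n, u) = -4 + (u + (n + u)/(u + u))*n = -4 + (u + (n + u)/((2*u)))*n = -4 + (u + (n + u)*(1/(2*u)))*n = -4 + (u + (n + u)/(2*u))*n = -4 + n*(u + (n + u)/(2*u)))
-419 - 216*h(t, -3) = -419 - 216*(-4 + I/2 + I*(-3) + (½)*I²/(-3)) = -419 - 216*(-4 + I/2 - 3*I + (½)*(-1)*(-⅓)) = -419 - 216*(-4 + I/2 - 3*I + ⅙) = -419 - 216*(-23/6 - 5*I/2) = -419 + (828 + 540*I) = 409 + 540*I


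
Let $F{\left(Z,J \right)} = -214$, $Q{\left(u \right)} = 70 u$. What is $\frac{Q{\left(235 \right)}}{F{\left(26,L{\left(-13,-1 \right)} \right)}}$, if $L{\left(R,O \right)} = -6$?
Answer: $- \frac{8225}{107} \approx -76.869$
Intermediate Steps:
$\frac{Q{\left(235 \right)}}{F{\left(26,L{\left(-13,-1 \right)} \right)}} = \frac{70 \cdot 235}{-214} = 16450 \left(- \frac{1}{214}\right) = - \frac{8225}{107}$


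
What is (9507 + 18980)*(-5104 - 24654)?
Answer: -847716146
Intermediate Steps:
(9507 + 18980)*(-5104 - 24654) = 28487*(-29758) = -847716146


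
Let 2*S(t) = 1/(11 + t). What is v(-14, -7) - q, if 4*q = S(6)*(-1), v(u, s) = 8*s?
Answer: -7615/136 ≈ -55.993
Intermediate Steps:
S(t) = 1/(2*(11 + t))
q = -1/136 (q = ((1/(2*(11 + 6)))*(-1))/4 = (((½)/17)*(-1))/4 = (((½)*(1/17))*(-1))/4 = ((1/34)*(-1))/4 = (¼)*(-1/34) = -1/136 ≈ -0.0073529)
v(-14, -7) - q = 8*(-7) - 1*(-1/136) = -56 + 1/136 = -7615/136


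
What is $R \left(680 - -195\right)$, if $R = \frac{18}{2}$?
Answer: $7875$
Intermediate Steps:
$R = 9$ ($R = 18 \cdot \frac{1}{2} = 9$)
$R \left(680 - -195\right) = 9 \left(680 - -195\right) = 9 \left(680 + 195\right) = 9 \cdot 875 = 7875$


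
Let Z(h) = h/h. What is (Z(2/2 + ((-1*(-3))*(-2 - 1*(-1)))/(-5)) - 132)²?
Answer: 17161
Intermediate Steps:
Z(h) = 1
(Z(2/2 + ((-1*(-3))*(-2 - 1*(-1)))/(-5)) - 132)² = (1 - 132)² = (-131)² = 17161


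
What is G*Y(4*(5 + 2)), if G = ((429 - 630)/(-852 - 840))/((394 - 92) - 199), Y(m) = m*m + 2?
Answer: 8777/9682 ≈ 0.90653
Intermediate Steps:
Y(m) = 2 + m² (Y(m) = m² + 2 = 2 + m²)
G = 67/58092 (G = (-201/(-1692))/(302 - 199) = -201*(-1/1692)/103 = (67/564)*(1/103) = 67/58092 ≈ 0.0011533)
G*Y(4*(5 + 2)) = 67*(2 + (4*(5 + 2))²)/58092 = 67*(2 + (4*7)²)/58092 = 67*(2 + 28²)/58092 = 67*(2 + 784)/58092 = (67/58092)*786 = 8777/9682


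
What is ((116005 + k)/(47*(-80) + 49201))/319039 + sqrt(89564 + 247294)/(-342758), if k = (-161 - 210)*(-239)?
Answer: 204674/14497451199 - sqrt(336858)/342758 ≈ -0.0016792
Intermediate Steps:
k = 88669 (k = -371*(-239) = 88669)
((116005 + k)/(47*(-80) + 49201))/319039 + sqrt(89564 + 247294)/(-342758) = ((116005 + 88669)/(47*(-80) + 49201))/319039 + sqrt(89564 + 247294)/(-342758) = (204674/(-3760 + 49201))*(1/319039) + sqrt(336858)*(-1/342758) = (204674/45441)*(1/319039) - sqrt(336858)/342758 = 204674/14497451199 - sqrt(336858)/342758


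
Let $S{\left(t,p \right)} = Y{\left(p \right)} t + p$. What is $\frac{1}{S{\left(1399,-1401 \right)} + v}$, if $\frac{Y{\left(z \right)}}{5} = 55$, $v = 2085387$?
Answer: $\frac{1}{2468711} \approx 4.0507 \cdot 10^{-7}$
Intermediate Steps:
$Y{\left(z \right)} = 275$ ($Y{\left(z \right)} = 5 \cdot 55 = 275$)
$S{\left(t,p \right)} = p + 275 t$ ($S{\left(t,p \right)} = 275 t + p = p + 275 t$)
$\frac{1}{S{\left(1399,-1401 \right)} + v} = \frac{1}{\left(-1401 + 275 \cdot 1399\right) + 2085387} = \frac{1}{\left(-1401 + 384725\right) + 2085387} = \frac{1}{383324 + 2085387} = \frac{1}{2468711}$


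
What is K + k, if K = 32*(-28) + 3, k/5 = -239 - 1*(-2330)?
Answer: 9562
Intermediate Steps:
k = 10455 (k = 5*(-239 - 1*(-2330)) = 5*(-239 + 2330) = 5*2091 = 10455)
K = -893 (K = -896 + 3 = -893)
K + k = -893 + 10455 = 9562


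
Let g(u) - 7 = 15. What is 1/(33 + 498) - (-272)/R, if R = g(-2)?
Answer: 72227/5841 ≈ 12.366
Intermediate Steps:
g(u) = 22 (g(u) = 7 + 15 = 22)
R = 22
1/(33 + 498) - (-272)/R = 1/(33 + 498) - (-272)/22 = 1/531 - (-272)/22 = 1/531 - 1*(-136/11) = 1/531 + 136/11 = 72227/5841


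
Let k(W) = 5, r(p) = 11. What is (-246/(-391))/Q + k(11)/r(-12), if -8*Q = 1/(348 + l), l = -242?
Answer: -2292733/4301 ≈ -533.07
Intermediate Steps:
Q = -1/848 (Q = -1/(8*(348 - 242)) = -1/8/106 = -1/8*1/106 = -1/848 ≈ -0.0011792)
(-246/(-391))/Q + k(11)/r(-12) = (-246/(-391))/(-1/848) + 5/11 = -246*(-1/391)*(-848) + 5*(1/11) = (246/391)*(-848) + 5/11 = -208608/391 + 5/11 = -2292733/4301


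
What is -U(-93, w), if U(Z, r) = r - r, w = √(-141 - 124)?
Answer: 0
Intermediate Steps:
w = I*√265 (w = √(-265) = I*√265 ≈ 16.279*I)
U(Z, r) = 0
-U(-93, w) = -1*0 = 0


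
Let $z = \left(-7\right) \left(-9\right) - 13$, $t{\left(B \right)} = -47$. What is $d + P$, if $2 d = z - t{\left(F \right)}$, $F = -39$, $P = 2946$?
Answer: $\frac{5989}{2} \approx 2994.5$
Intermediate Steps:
$z = 50$ ($z = 63 - 13 = 50$)
$d = \frac{97}{2}$ ($d = \frac{50 - -47}{2} = \frac{50 + 47}{2} = \frac{1}{2} \cdot 97 = \frac{97}{2} \approx 48.5$)
$d + P = \frac{97}{2} + 2946 = \frac{5989}{2}$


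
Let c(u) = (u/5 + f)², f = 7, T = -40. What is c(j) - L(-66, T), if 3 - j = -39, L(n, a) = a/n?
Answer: 195157/825 ≈ 236.55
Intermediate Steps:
j = 42 (j = 3 - 1*(-39) = 3 + 39 = 42)
c(u) = (7 + u/5)² (c(u) = (u/5 + 7)² = (7 + u/5)²)
c(j) - L(-66, T) = (35 + 42)²/25 - (-40)/(-66) = (1/25)*77² - (-40)*(-1)/66 = (1/25)*5929 - 1*20/33 = 5929/25 - 20/33 = 195157/825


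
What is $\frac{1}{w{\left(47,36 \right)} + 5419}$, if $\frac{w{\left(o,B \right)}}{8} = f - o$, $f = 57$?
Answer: $\frac{1}{5499} \approx 0.00018185$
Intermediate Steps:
$w{\left(o,B \right)} = 456 - 8 o$ ($w{\left(o,B \right)} = 8 \left(57 - o\right) = 456 - 8 o$)
$\frac{1}{w{\left(47,36 \right)} + 5419} = \frac{1}{\left(456 - 376\right) + 5419} = \frac{1}{80 + 5419} = \frac{1}{5499}$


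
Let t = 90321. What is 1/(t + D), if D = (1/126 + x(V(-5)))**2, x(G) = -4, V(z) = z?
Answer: 15876/1434189205 ≈ 1.1070e-5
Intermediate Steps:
D = 253009/15876 (D = (1/126 - 4)**2 = (-503/126)**2 = 253009/15876 ≈ 15.937)
1/(t + D) = 1/(90321 + 253009/15876) = 1/(1434189205/15876) = 15876/1434189205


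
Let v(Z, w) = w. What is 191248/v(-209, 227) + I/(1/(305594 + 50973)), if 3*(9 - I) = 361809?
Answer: -9760963669898/227 ≈ -4.3000e+10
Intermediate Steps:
I = -120594 (I = 9 - ⅓*361809 = 9 - 120603 = -120594)
191248/v(-209, 227) + I/(1/(305594 + 50973)) = 191248/227 - 120594/(1/(305594 + 50973)) = 191248*(1/227) - 120594/(1/356567) = 191248/227 - 120594/1/356567 = 191248/227 - 120594*356567 = 191248/227 - 42999840798 = -9760963669898/227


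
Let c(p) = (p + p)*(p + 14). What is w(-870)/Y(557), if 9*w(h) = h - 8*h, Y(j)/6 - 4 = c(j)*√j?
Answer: -1015/507084471669681 + 322817705*√557/1014168943339362 ≈ 7.5123e-6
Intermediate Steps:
c(p) = 2*p*(14 + p) (c(p) = (2*p)*(14 + p) = 2*p*(14 + p))
Y(j) = 24 + 12*j^(3/2)*(14 + j) (Y(j) = 24 + 6*((2*j*(14 + j))*√j) = 24 + 6*(2*j^(3/2)*(14 + j)) = 24 + 12*j^(3/2)*(14 + j))
w(h) = -7*h/9 (w(h) = (h - 8*h)/9 = (-7*h)/9 = -7*h/9)
w(-870)/Y(557) = (-7/9*(-870))/(24 + 12*557^(3/2)*(14 + 557)) = 2030/(3*(24 + 12*(557*√557)*571)) = 2030/(3*(24 + 3816564*√557))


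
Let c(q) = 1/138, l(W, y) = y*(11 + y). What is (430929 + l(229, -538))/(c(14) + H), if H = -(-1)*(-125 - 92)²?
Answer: 98594790/6498283 ≈ 15.172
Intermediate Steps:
c(q) = 1/138
H = 47089 (H = -(-1)*(-217)² = -(-1)*47089 = -1*(-47089) = 47089)
(430929 + l(229, -538))/(c(14) + H) = (430929 - 538*(11 - 538))/(1/138 + 47089) = (430929 - 538*(-527))/(6498283/138) = (430929 + 283526)*(138/6498283) = 714455*(138/6498283) = 98594790/6498283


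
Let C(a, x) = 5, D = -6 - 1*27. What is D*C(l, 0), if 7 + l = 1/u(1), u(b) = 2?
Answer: -165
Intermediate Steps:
D = -33 (D = -6 - 27 = -33)
l = -13/2 (l = -7 + 1/2 = -7 + ½ = -13/2 ≈ -6.5000)
D*C(l, 0) = -33*5 = -165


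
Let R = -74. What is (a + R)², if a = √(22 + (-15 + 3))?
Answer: (74 - √10)² ≈ 5018.0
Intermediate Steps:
a = √10 (a = √(22 - 12) = √10 ≈ 3.1623)
(a + R)² = (√10 - 74)² = (-74 + √10)²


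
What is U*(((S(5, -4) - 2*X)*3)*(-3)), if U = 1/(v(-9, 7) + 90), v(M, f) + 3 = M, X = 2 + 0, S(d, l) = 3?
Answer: 3/26 ≈ 0.11538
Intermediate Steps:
X = 2
v(M, f) = -3 + M
U = 1/78 (U = 1/((-3 - 9) + 90) = 1/(-12 + 90) = 1/78 ≈ 0.012821)
U*(((S(5, -4) - 2*X)*3)*(-3)) = (((3 - 2*2)*3)*(-3))/78 = (((3 - 4)*3)*(-3))/78 = (-1*3*(-3))/78 = (-3*(-3))/78 = (1/78)*9 = 3/26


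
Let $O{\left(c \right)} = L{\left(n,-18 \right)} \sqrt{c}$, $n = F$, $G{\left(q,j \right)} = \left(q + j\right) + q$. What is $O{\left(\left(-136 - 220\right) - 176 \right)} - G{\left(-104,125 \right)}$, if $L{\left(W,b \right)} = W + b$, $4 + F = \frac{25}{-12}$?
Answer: $83 - \frac{289 i \sqrt{133}}{6} \approx 83.0 - 555.49 i$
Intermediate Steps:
$G{\left(q,j \right)} = j + 2 q$ ($G{\left(q,j \right)} = \left(j + q\right) + q = j + 2 q$)
$F = - \frac{73}{12}$ ($F = -4 + \frac{25}{-12} = -4 + 25 \left(- \frac{1}{12}\right) = -4 - \frac{25}{12} = - \frac{73}{12} \approx -6.0833$)
$n = - \frac{73}{12} \approx -6.0833$
$O{\left(c \right)} = - \frac{289 \sqrt{c}}{12}$ ($O{\left(c \right)} = \left(- \frac{73}{12} - 18\right) \sqrt{c} = - \frac{289 \sqrt{c}}{12}$)
$O{\left(\left(-136 - 220\right) - 176 \right)} - G{\left(-104,125 \right)} = - \frac{289 \sqrt{\left(-136 - 220\right) - 176}}{12} - \left(125 + 2 \left(-104\right)\right) = - \frac{289 \sqrt{-356 - 176}}{12} - \left(125 - 208\right) = - \frac{289 \sqrt{-532}}{12} - -83 = - \frac{289 \cdot 2 i \sqrt{133}}{12} + 83 = - \frac{289 i \sqrt{133}}{6} + 83 = 83 - \frac{289 i \sqrt{133}}{6}$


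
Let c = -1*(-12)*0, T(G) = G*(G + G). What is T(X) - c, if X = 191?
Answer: 72962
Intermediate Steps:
T(G) = 2*G**2 (T(G) = G*(2*G) = 2*G**2)
c = 0 (c = 12*0 = 0)
T(X) - c = 2*191**2 - 1*0 = 2*36481 + 0 = 72962 + 0 = 72962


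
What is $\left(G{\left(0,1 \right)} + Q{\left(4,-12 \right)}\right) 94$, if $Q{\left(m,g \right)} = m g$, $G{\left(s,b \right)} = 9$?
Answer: $-3666$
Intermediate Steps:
$Q{\left(m,g \right)} = g m$
$\left(G{\left(0,1 \right)} + Q{\left(4,-12 \right)}\right) 94 = \left(9 - 48\right) 94 = \left(-39\right) 94 = -3666$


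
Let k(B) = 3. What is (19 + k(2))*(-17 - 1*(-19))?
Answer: 44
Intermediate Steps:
(19 + k(2))*(-17 - 1*(-19)) = (19 + 3)*(-17 - 1*(-19)) = 22*(-17 + 19) = 22*2 = 44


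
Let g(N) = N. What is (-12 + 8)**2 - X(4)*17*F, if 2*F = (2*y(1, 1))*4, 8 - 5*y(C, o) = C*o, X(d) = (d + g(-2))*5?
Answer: -936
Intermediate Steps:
X(d) = -10 + 5*d (X(d) = (d - 2)*5 = (-2 + d)*5 = -10 + 5*d)
y(C, o) = 8/5 - C*o/5
F = 28/5 (F = ((2*(8/5 - 1/5*1*1))*4)/2 = ((2*(8/5 - 1/5))*4)/2 = ((2*(7/5))*4)/2 = ((14/5)*4)/2 = (1/2)*(56/5) = 28/5 ≈ 5.6000)
(-12 + 8)**2 - X(4)*17*F = (-12 + 8)**2 - (-10 + 5*4)*17*28/5 = (-4)**2 - (-10 + 20)*17*28/5 = 16 - 10*17*28/5 = 16 - 170*28/5 = 16 - 1*952 = 16 - 952 = -936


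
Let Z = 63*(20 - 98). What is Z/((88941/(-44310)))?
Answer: 72579780/29647 ≈ 2448.1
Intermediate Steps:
Z = -4914 (Z = 63*(-78) = -4914)
Z/((88941/(-44310))) = -4914/(88941/(-44310)) = -4914/(88941*(-1/44310)) = -4914/(-29647/14770) = -4914*(-14770/29647) = 72579780/29647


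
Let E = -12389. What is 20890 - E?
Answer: 33279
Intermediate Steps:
20890 - E = 20890 - 1*(-12389) = 20890 + 12389 = 33279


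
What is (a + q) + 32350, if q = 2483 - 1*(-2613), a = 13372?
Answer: 50818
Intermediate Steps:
q = 5096 (q = 2483 + 2613 = 5096)
(a + q) + 32350 = (13372 + 5096) + 32350 = 18468 + 32350 = 50818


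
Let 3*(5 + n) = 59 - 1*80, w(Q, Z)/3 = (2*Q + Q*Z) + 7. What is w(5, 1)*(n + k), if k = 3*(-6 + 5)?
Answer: -990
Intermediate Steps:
w(Q, Z) = 21 + 6*Q + 3*Q*Z (w(Q, Z) = 3*((2*Q + Q*Z) + 7) = 3*(7 + 2*Q + Q*Z) = 21 + 6*Q + 3*Q*Z)
k = -3 (k = 3*(-1) = -3)
n = -12 (n = -5 + (59 - 1*80)/3 = -5 + (59 - 80)/3 = -5 + (1/3)*(-21) = -5 - 7 = -12)
w(5, 1)*(n + k) = (21 + 6*5 + 3*5*1)*(-12 - 3) = (21 + 30 + 15)*(-15) = 66*(-15) = -990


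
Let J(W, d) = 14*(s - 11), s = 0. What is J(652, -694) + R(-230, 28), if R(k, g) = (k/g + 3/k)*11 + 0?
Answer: -196823/805 ≈ -244.50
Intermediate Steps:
R(k, g) = 33/k + 11*k/g (R(k, g) = (3/k + k/g)*11 + 0 = (33/k + 11*k/g) + 0 = 33/k + 11*k/g)
J(W, d) = -154 (J(W, d) = 14*(0 - 11) = 14*(-11) = -154)
J(652, -694) + R(-230, 28) = -154 + (33/(-230) + 11*(-230)/28) = -154 + (33*(-1/230) + 11*(-230)*(1/28)) = -154 + (-33/230 - 1265/14) = -154 - 72853/805 = -196823/805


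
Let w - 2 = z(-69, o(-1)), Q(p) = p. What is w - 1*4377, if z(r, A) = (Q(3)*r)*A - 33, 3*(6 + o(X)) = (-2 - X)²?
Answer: -3235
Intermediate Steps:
o(X) = -6 + (-2 - X)²/3
z(r, A) = -33 + 3*A*r (z(r, A) = (3*r)*A - 33 = 3*A*r - 33 = -33 + 3*A*r)
w = 1142 (w = 2 + (-33 + 3*(-6 + (2 - 1)²/3)*(-69)) = 2 + (-33 + 3*(-6 + (⅓)*1²)*(-69)) = 2 + (-33 + 3*(-6 + (⅓)*1)*(-69)) = 2 + (-33 + 3*(-6 + ⅓)*(-69)) = 2 + (-33 + 3*(-17/3)*(-69)) = 2 + (-33 + 1173) = 2 + 1140 = 1142)
w - 1*4377 = 1142 - 1*4377 = 1142 - 4377 = -3235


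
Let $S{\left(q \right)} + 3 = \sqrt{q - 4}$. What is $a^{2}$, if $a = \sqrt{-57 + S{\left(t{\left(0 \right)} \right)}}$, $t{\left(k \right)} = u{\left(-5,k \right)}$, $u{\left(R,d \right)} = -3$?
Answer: $-60 + i \sqrt{7} \approx -60.0 + 2.6458 i$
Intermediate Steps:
$t{\left(k \right)} = -3$
$S{\left(q \right)} = -3 + \sqrt{-4 + q}$ ($S{\left(q \right)} = -3 + \sqrt{q - 4} = -3 + \sqrt{-4 + q}$)
$a = \sqrt{-60 + i \sqrt{7}}$ ($a = \sqrt{-57 - \left(3 - \sqrt{-4 - 3}\right)} = \sqrt{-57 - \left(3 - \sqrt{-7}\right)} = \sqrt{-57 - \left(3 - i \sqrt{7}\right)} = \sqrt{-60 + i \sqrt{7}} \approx 0.17074 + 7.7478 i$)
$a^{2} = \left(\sqrt{-60 + i \sqrt{7}}\right)^{2} = -60 + i \sqrt{7}$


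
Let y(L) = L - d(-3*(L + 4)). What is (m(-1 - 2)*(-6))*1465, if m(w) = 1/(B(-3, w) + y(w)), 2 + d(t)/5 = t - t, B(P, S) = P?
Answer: -4395/2 ≈ -2197.5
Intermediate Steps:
d(t) = -10 (d(t) = -10 + 5*(t - t) = -10 + 5*0 = -10 + 0 = -10)
y(L) = 10 + L (y(L) = L - 1*(-10) = L + 10 = 10 + L)
m(w) = 1/(7 + w) (m(w) = 1/(-3 + (10 + w)) = 1/(7 + w))
(m(-1 - 2)*(-6))*1465 = (-6/(7 + (-1 - 2)))*1465 = (-6/(7 - 3))*1465 = (-6/4)*1465 = ((¼)*(-6))*1465 = -3/2*1465 = -4395/2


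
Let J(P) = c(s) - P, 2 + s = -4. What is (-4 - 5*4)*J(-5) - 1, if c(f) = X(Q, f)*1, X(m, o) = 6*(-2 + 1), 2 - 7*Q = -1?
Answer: 23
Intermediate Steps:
Q = 3/7 (Q = 2/7 - ⅐*(-1) = 2/7 + ⅐ = 3/7 ≈ 0.42857)
X(m, o) = -6 (X(m, o) = 6*(-1) = -6)
s = -6 (s = -2 - 4 = -6)
c(f) = -6 (c(f) = -6*1 = -6)
J(P) = -6 - P
(-4 - 5*4)*J(-5) - 1 = (-4 - 5*4)*(-6 - 1*(-5)) - 1 = (-4 - 20)*(-6 + 5) - 1 = -24*(-1) - 1 = 24 - 1 = 23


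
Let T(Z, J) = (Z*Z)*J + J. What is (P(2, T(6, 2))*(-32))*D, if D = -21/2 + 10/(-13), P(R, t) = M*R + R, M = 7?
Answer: 75008/13 ≈ 5769.8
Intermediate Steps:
T(Z, J) = J + J*Z² (T(Z, J) = Z²*J + J = J*Z² + J = J + J*Z²)
P(R, t) = 8*R (P(R, t) = 7*R + R = 8*R)
D = -293/26 (D = -21*½ + 10*(-1/13) = -21/2 - 10/13 = -293/26 ≈ -11.269)
(P(2, T(6, 2))*(-32))*D = ((8*2)*(-32))*(-293/26) = (16*(-32))*(-293/26) = -512*(-293/26) = 75008/13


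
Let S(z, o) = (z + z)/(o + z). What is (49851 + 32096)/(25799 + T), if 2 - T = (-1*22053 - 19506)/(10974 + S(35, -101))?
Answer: 29673582329/9344094154 ≈ 3.1757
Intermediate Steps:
S(z, o) = 2*z/(o + z) (S(z, o) = (2*z)/(o + z) = 2*z/(o + z))
T = 2095661/362107 (T = 2 - (-1*22053 - 19506)/(10974 + 2*35/(-101 + 35)) = 2 - (-22053 - 19506)/(10974 + 2*35/(-66)) = 2 - (-41559)/(10974 + 2*35*(-1/66)) = 2 - (-41559)/(10974 - 35/33) = 2 - (-41559)/362107/33 = 2 - (-41559)*33/362107 = 2 - 1*(-1371447/362107) = 2 + 1371447/362107 = 2095661/362107 ≈ 5.7874)
(49851 + 32096)/(25799 + T) = (49851 + 32096)/(25799 + 2095661/362107) = 81947/(9344094154/362107) = 81947*(362107/9344094154) = 29673582329/9344094154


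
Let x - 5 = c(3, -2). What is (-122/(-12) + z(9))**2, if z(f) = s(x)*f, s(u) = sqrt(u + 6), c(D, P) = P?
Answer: 49729/36 ≈ 1381.4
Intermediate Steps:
x = 3 (x = 5 - 2 = 3)
s(u) = sqrt(6 + u)
z(f) = 3*f (z(f) = sqrt(6 + 3)*f = sqrt(9)*f = 3*f)
(-122/(-12) + z(9))**2 = (-122/(-12) + 3*9)**2 = (-122*(-1/12) + 27)**2 = (61/6 + 27)**2 = (223/6)**2 = 49729/36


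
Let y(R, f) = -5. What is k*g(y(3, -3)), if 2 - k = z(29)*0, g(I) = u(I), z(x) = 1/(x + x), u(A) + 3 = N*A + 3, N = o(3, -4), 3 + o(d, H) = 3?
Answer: 0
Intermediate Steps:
o(d, H) = 0 (o(d, H) = -3 + 3 = 0)
N = 0
u(A) = 0 (u(A) = -3 + (0*A + 3) = -3 + (0 + 3) = -3 + 3 = 0)
z(x) = 1/(2*x)
g(I) = 0
k = 2 (k = 2 - (½)/29*0 = 2 - (½)*(1/29)*0 = 2 - 0/58 = 2 - 1*0 = 2 + 0 = 2)
k*g(y(3, -3)) = 2*0 = 0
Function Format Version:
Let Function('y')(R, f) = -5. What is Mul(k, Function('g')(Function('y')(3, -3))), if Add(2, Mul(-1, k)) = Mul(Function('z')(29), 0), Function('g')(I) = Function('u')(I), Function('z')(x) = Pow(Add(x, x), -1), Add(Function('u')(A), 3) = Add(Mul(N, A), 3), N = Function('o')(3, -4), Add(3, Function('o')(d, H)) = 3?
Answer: 0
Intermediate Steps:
Function('o')(d, H) = 0 (Function('o')(d, H) = Add(-3, 3) = 0)
N = 0
Function('u')(A) = 0 (Function('u')(A) = Add(-3, Add(Mul(0, A), 3)) = Add(-3, Add(0, 3)) = Add(-3, 3) = 0)
Function('z')(x) = Mul(Rational(1, 2), Pow(x, -1)) (Function('z')(x) = Pow(Mul(2, x), -1) = Mul(Rational(1, 2), Pow(x, -1)))
Function('g')(I) = 0
k = 2 (k = Add(2, Mul(-1, Mul(Mul(Rational(1, 2), Pow(29, -1)), 0))) = Add(2, Mul(-1, Mul(Mul(Rational(1, 2), Rational(1, 29)), 0))) = Add(2, Mul(-1, Mul(Rational(1, 58), 0))) = Add(2, Mul(-1, 0)) = Add(2, 0) = 2)
Mul(k, Function('g')(Function('y')(3, -3))) = Mul(2, 0) = 0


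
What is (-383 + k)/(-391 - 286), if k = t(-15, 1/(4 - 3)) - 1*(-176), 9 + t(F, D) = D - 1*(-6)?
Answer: 209/677 ≈ 0.30871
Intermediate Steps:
t(F, D) = -3 + D (t(F, D) = -9 + (D - 1*(-6)) = -9 + (D + 6) = -9 + (6 + D) = -3 + D)
k = 174 (k = (-3 + 1/(4 - 3)) - 1*(-176) = (-3 + 1/1) + 176 = (-3 + 1) + 176 = -2 + 176 = 174)
(-383 + k)/(-391 - 286) = (-383 + 174)/(-391 - 286) = -209/(-677) = -209*(-1/677) = 209/677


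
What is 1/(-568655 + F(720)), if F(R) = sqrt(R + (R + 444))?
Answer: -568655/323368507141 - 2*sqrt(471)/323368507141 ≈ -1.7587e-6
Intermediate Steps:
F(R) = sqrt(444 + 2*R) (F(R) = sqrt(R + (444 + R)) = sqrt(444 + 2*R))
1/(-568655 + F(720)) = 1/(-568655 + sqrt(444 + 2*720)) = 1/(-568655 + sqrt(444 + 1440)) = 1/(-568655 + sqrt(1884)) = 1/(-568655 + 2*sqrt(471))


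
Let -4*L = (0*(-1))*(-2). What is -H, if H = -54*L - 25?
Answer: 25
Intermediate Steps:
L = 0 (L = -0*(-1)*(-2)/4 = -0*(-2) = -1/4*0 = 0)
H = -25 (H = -54*0 - 25 = 0 - 25 = -25)
-H = -1*(-25) = 25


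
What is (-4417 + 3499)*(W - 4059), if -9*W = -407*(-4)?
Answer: 3892218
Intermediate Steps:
W = -1628/9 (W = -(-407)*(-4)/9 = -⅑*1628 = -1628/9 ≈ -180.89)
(-4417 + 3499)*(W - 4059) = (-4417 + 3499)*(-1628/9 - 4059) = -918*(-38159/9) = 3892218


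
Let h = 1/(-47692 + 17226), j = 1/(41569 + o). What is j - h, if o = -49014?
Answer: -23021/226819370 ≈ -0.00010149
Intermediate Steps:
j = -1/7445 (j = 1/(41569 - 49014) = 1/(-7445) = -1/7445 ≈ -0.00013432)
h = -1/30466 (h = 1/(-30466) = -1/30466 ≈ -3.2823e-5)
j - h = -1/7445 - 1*(-1/30466) = -1/7445 + 1/30466 = -23021/226819370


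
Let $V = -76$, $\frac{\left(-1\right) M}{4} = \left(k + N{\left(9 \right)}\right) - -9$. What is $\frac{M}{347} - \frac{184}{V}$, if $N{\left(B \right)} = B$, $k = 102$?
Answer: $\frac{6842}{6593} \approx 1.0378$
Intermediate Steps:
$M = -480$ ($M = - 4 \left(\left(102 + 9\right) - -9\right) = - 4 \left(111 + 9\right) = \left(-4\right) 120 = -480$)
$\frac{M}{347} - \frac{184}{V} = - \frac{480}{347} - \frac{184}{-76} = \left(-480\right) \frac{1}{347} - - \frac{46}{19} = - \frac{480}{347} + \frac{46}{19} = \frac{6842}{6593}$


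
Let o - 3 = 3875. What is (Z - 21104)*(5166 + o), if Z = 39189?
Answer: 163560740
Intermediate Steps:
o = 3878 (o = 3 + 3875 = 3878)
(Z - 21104)*(5166 + o) = (39189 - 21104)*(5166 + 3878) = 18085*9044 = 163560740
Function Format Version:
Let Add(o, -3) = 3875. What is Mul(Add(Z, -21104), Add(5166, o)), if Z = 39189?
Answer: 163560740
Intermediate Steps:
o = 3878 (o = Add(3, 3875) = 3878)
Mul(Add(Z, -21104), Add(5166, o)) = Mul(Add(39189, -21104), Add(5166, 3878)) = Mul(18085, 9044) = 163560740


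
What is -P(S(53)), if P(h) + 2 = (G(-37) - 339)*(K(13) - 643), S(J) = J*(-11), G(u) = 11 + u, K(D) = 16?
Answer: -228853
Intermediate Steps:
S(J) = -11*J
P(h) = 228853 (P(h) = -2 + ((11 - 37) - 339)*(16 - 643) = -2 + (-26 - 339)*(-627) = -2 - 365*(-627) = -2 + 228855 = 228853)
-P(S(53)) = -1*228853 = -228853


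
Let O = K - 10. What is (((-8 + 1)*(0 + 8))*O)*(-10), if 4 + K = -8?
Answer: -12320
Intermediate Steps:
K = -12 (K = -4 - 8 = -12)
O = -22 (O = -12 - 10 = -22)
(((-8 + 1)*(0 + 8))*O)*(-10) = (((-8 + 1)*(0 + 8))*(-22))*(-10) = (-7*8*(-22))*(-10) = -56*(-22)*(-10) = 1232*(-10) = -12320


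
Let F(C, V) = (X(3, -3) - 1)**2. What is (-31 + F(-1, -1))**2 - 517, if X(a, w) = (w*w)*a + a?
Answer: 655583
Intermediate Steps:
X(a, w) = a + a*w**2 (X(a, w) = w**2*a + a = a*w**2 + a = a + a*w**2)
F(C, V) = 841 (F(C, V) = (3*(1 + (-3)**2) - 1)**2 = (3*(1 + 9) - 1)**2 = (3*10 - 1)**2 = (30 - 1)**2 = 29**2 = 841)
(-31 + F(-1, -1))**2 - 517 = (-31 + 841)**2 - 517 = 810**2 - 517 = 656100 - 517 = 655583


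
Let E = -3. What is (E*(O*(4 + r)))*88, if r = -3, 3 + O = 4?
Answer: -264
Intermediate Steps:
O = 1 (O = -3 + 4 = 1)
(E*(O*(4 + r)))*88 = -3*(4 - 3)*88 = -3*88 = -264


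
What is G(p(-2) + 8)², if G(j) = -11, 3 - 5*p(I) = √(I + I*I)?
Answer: 121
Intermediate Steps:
p(I) = ⅗ - √(I + I²)/5 (p(I) = ⅗ - √(I + I*I)/5 = ⅗ - √(I + I²)/5)
G(p(-2) + 8)² = (-11)² = 121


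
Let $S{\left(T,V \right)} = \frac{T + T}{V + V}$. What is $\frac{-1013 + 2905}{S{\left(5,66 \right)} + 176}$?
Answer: $\frac{124872}{11621} \approx 10.745$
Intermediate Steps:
$S{\left(T,V \right)} = \frac{T}{V}$ ($S{\left(T,V \right)} = \frac{2 T}{2 V} = 2 T \frac{1}{2 V} = \frac{T}{V}$)
$\frac{-1013 + 2905}{S{\left(5,66 \right)} + 176} = \frac{-1013 + 2905}{\frac{5}{66} + 176} = \frac{1892}{5 \cdot \frac{1}{66} + 176} = \frac{1892}{\frac{5}{66} + 176} = \frac{1892}{\frac{11621}{66}} = 1892 \cdot \frac{66}{11621} = \frac{124872}{11621}$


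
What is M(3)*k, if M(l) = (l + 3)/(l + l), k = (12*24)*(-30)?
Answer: -8640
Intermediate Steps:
k = -8640 (k = 288*(-30) = -8640)
M(l) = (3 + l)/(2*l) (M(l) = (3 + l)/((2*l)) = (3 + l)*(1/(2*l)) = (3 + l)/(2*l))
M(3)*k = ((½)*(3 + 3)/3)*(-8640) = ((½)*(⅓)*6)*(-8640) = 1*(-8640) = -8640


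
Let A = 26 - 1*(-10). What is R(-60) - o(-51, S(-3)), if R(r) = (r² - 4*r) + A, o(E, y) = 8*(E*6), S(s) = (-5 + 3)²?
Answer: 6324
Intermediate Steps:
A = 36 (A = 26 + 10 = 36)
S(s) = 4 (S(s) = (-2)² = 4)
o(E, y) = 48*E (o(E, y) = 8*(6*E) = 48*E)
R(r) = 36 + r² - 4*r (R(r) = (r² - 4*r) + 36 = 36 + r² - 4*r)
R(-60) - o(-51, S(-3)) = (36 + (-60)² - 4*(-60)) - 48*(-51) = (36 + 3600 + 240) - 1*(-2448) = 3876 + 2448 = 6324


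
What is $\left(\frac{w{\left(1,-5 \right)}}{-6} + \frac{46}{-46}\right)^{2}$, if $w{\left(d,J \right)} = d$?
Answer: $\frac{49}{36} \approx 1.3611$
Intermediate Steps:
$\left(\frac{w{\left(1,-5 \right)}}{-6} + \frac{46}{-46}\right)^{2} = \left(1 \frac{1}{-6} + \frac{46}{-46}\right)^{2} = \left(1 \left(- \frac{1}{6}\right) + 46 \left(- \frac{1}{46}\right)\right)^{2} = \left(- \frac{1}{6} - 1\right)^{2} = \left(- \frac{7}{6}\right)^{2} = \frac{49}{36}$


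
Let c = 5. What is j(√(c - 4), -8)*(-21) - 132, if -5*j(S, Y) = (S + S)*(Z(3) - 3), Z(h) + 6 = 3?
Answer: -912/5 ≈ -182.40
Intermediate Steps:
Z(h) = -3 (Z(h) = -6 + 3 = -3)
j(S, Y) = 12*S/5 (j(S, Y) = -(S + S)*(-3 - 3)/5 = -2*S*(-6)/5 = -(-12)*S/5 = 12*S/5)
j(√(c - 4), -8)*(-21) - 132 = (12*√(5 - 4)/5)*(-21) - 132 = (12*√1/5)*(-21) - 132 = ((12/5)*1)*(-21) - 132 = (12/5)*(-21) - 132 = -252/5 - 132 = -912/5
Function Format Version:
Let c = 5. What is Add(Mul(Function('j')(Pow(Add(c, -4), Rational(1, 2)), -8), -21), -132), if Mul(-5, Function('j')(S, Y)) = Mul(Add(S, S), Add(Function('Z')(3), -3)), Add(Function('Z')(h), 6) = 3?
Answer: Rational(-912, 5) ≈ -182.40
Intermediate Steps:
Function('Z')(h) = -3 (Function('Z')(h) = Add(-6, 3) = -3)
Function('j')(S, Y) = Mul(Rational(12, 5), S) (Function('j')(S, Y) = Mul(Rational(-1, 5), Mul(Add(S, S), Add(-3, -3))) = Mul(Rational(-1, 5), Mul(Mul(2, S), -6)) = Mul(Rational(-1, 5), Mul(-12, S)) = Mul(Rational(12, 5), S))
Add(Mul(Function('j')(Pow(Add(c, -4), Rational(1, 2)), -8), -21), -132) = Add(Mul(Mul(Rational(12, 5), Pow(Add(5, -4), Rational(1, 2))), -21), -132) = Add(Mul(Mul(Rational(12, 5), Pow(1, Rational(1, 2))), -21), -132) = Add(Mul(Mul(Rational(12, 5), 1), -21), -132) = Add(Mul(Rational(12, 5), -21), -132) = Add(Rational(-252, 5), -132) = Rational(-912, 5)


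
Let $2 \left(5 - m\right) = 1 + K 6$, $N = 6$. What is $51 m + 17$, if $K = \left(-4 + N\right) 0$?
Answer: $\frac{493}{2} \approx 246.5$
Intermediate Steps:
$K = 0$ ($K = \left(-4 + 6\right) 0 = 2 \cdot 0 = 0$)
$m = \frac{9}{2}$ ($m = 5 - \frac{1 + 0 \cdot 6}{2} = 5 - \frac{1 + 0}{2} = 5 - \frac{1}{2} = \frac{9}{2} \approx 4.5$)
$51 m + 17 = 51 \cdot \frac{9}{2} + 17 = \frac{459}{2} + 17 = \frac{493}{2}$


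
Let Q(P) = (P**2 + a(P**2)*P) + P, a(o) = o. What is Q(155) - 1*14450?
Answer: 3733605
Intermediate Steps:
Q(P) = P + P**2 + P**3 (Q(P) = (P**2 + P**2*P) + P = (P**2 + P**3) + P = P + P**2 + P**3)
Q(155) - 1*14450 = 155*(1 + 155 + 155**2) - 1*14450 = 155*(1 + 155 + 24025) - 14450 = 155*24181 - 14450 = 3748055 - 14450 = 3733605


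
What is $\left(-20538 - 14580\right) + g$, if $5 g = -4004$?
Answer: $- \frac{179594}{5} \approx -35919.0$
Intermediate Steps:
$g = - \frac{4004}{5}$ ($g = \frac{1}{5} \left(-4004\right) = - \frac{4004}{5} \approx -800.8$)
$\left(-20538 - 14580\right) + g = \left(-20538 - 14580\right) - \frac{4004}{5} = -35118 - \frac{4004}{5} = - \frac{179594}{5}$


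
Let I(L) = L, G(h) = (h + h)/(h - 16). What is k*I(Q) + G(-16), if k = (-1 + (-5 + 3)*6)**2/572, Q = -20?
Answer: -54/11 ≈ -4.9091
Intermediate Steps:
G(h) = 2*h/(-16 + h) (G(h) = (2*h)/(-16 + h) = 2*h/(-16 + h))
k = 13/44 (k = (-1 - 2*6)**2*(1/572) = (-1 - 12)**2*(1/572) = (-13)**2*(1/572) = 169*(1/572) = 13/44 ≈ 0.29545)
k*I(Q) + G(-16) = (13/44)*(-20) + 2*(-16)/(-16 - 16) = -65/11 + 2*(-16)/(-32) = -65/11 + 2*(-16)*(-1/32) = -65/11 + 1 = -54/11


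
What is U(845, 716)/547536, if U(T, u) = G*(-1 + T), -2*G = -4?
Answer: 211/68442 ≈ 0.0030829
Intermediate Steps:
G = 2 (G = -½*(-4) = 2)
U(T, u) = -2 + 2*T (U(T, u) = 2*(-1 + T) = -2 + 2*T)
U(845, 716)/547536 = (-2 + 2*845)/547536 = (-2 + 1690)*(1/547536) = 1688*(1/547536) = 211/68442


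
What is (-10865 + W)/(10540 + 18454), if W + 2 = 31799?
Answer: 10466/14497 ≈ 0.72194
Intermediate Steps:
W = 31797 (W = -2 + 31799 = 31797)
(-10865 + W)/(10540 + 18454) = (-10865 + 31797)/(10540 + 18454) = 20932/28994 = 20932*(1/28994) = 10466/14497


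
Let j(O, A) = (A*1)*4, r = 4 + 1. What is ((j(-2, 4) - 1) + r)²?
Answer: 400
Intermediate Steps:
r = 5
j(O, A) = 4*A (j(O, A) = A*4 = 4*A)
((j(-2, 4) - 1) + r)² = ((4*4 - 1) + 5)² = ((16 - 1) + 5)² = (15 + 5)² = 20² = 400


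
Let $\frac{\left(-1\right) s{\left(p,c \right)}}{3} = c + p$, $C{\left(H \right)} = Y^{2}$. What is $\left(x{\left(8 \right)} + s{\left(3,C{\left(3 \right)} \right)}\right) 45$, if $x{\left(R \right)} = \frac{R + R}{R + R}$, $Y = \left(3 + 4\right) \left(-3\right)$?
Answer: $-59895$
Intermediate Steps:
$Y = -21$ ($Y = 7 \left(-3\right) = -21$)
$C{\left(H \right)} = 441$ ($C{\left(H \right)} = \left(-21\right)^{2} = 441$)
$x{\left(R \right)} = 1$ ($x{\left(R \right)} = \frac{2 R}{2 R} = 2 R \frac{1}{2 R} = 1$)
$s{\left(p,c \right)} = - 3 c - 3 p$ ($s{\left(p,c \right)} = - 3 \left(c + p\right) = - 3 c - 3 p$)
$\left(x{\left(8 \right)} + s{\left(3,C{\left(3 \right)} \right)}\right) 45 = \left(1 - 1332\right) 45 = \left(-1331\right) 45 = -59895$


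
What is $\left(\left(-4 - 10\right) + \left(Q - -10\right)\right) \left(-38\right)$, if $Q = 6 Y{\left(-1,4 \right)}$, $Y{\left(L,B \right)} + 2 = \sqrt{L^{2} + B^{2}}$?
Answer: $608 - 228 \sqrt{17} \approx -332.07$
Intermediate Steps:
$Y{\left(L,B \right)} = -2 + \sqrt{B^{2} + L^{2}}$ ($Y{\left(L,B \right)} = -2 + \sqrt{L^{2} + B^{2}} = -2 + \sqrt{B^{2} + L^{2}}$)
$Q = -12 + 6 \sqrt{17}$ ($Q = 6 \left(-2 + \sqrt{4^{2} + \left(-1\right)^{2}}\right) = 6 \left(-2 + \sqrt{16 + 1}\right) = 6 \left(-2 + \sqrt{17}\right) = -12 + 6 \sqrt{17} \approx 12.739$)
$\left(\left(-4 - 10\right) + \left(Q - -10\right)\right) \left(-38\right) = \left(\left(-4 - 10\right) - \left(2 - 6 \sqrt{17}\right)\right) \left(-38\right) = \left(\left(-4 - 10\right) + \left(\left(-12 + 6 \sqrt{17}\right) + 10\right)\right) \left(-38\right) = \left(-14 - \left(2 - 6 \sqrt{17}\right)\right) \left(-38\right) = \left(-16 + 6 \sqrt{17}\right) \left(-38\right) = 608 - 228 \sqrt{17}$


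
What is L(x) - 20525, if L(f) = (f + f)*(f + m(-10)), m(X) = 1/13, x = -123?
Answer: 126283/13 ≈ 9714.1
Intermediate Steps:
m(X) = 1/13
L(f) = 2*f*(1/13 + f) (L(f) = (f + f)*(f + 1/13) = (2*f)*(1/13 + f) = 2*f*(1/13 + f))
L(x) - 20525 = (2/13)*(-123)*(1 + 13*(-123)) - 20525 = (2/13)*(-123)*(1 - 1599) - 20525 = (2/13)*(-123)*(-1598) - 20525 = 393108/13 - 20525 = 126283/13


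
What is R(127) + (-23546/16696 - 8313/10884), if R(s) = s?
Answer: 236284146/1892909 ≈ 124.83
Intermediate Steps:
R(127) + (-23546/16696 - 8313/10884) = 127 + (-23546/16696 - 8313/10884) = 127 + (-23546*1/16696 - 8313*1/10884) = 127 + (-11773/8348 - 2771/3628) = 127 - 4115297/1892909 = 236284146/1892909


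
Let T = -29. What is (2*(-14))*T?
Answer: 812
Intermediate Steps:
(2*(-14))*T = (2*(-14))*(-29) = -28*(-29) = 812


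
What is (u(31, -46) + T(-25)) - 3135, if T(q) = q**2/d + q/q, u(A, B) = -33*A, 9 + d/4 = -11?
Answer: -66637/16 ≈ -4164.8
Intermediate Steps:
d = -80 (d = -36 + 4*(-11) = -36 - 44 = -80)
T(q) = 1 - q**2/80 (T(q) = q**2/(-80) + q/q = q**2*(-1/80) + 1 = -q**2/80 + 1 = 1 - q**2/80)
(u(31, -46) + T(-25)) - 3135 = (-33*31 + (1 - 1/80*(-25)**2)) - 3135 = (-1023 + (1 - 1/80*625)) - 3135 = (-1023 + (1 - 125/16)) - 3135 = (-1023 - 109/16) - 3135 = -16477/16 - 3135 = -66637/16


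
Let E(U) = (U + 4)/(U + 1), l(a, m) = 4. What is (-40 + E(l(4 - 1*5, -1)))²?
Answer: 36864/25 ≈ 1474.6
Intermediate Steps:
E(U) = (4 + U)/(1 + U)
(-40 + E(l(4 - 1*5, -1)))² = (-40 + (4 + 4)/(1 + 4))² = (-40 + 8/5)² = (-192/5)² = 36864/25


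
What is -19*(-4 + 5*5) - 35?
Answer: -434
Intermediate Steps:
-19*(-4 + 5*5) - 35 = -19*(-4 + 25) - 35 = -19*21 - 35 = -399 - 35 = -434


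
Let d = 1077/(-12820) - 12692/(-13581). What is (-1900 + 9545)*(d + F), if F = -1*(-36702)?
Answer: 9770730957465247/34821684 ≈ 2.8059e+8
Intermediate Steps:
d = 148084703/174108420 (d = 1077*(-1/12820) - 12692*(-1/13581) = -1077/12820 + 12692/13581 = 148084703/174108420 ≈ 0.85053)
F = 36702
(-1900 + 9545)*(d + F) = (-1900 + 9545)*(148084703/174108420 + 36702) = 7645*(6390275315543/174108420) = 9770730957465247/34821684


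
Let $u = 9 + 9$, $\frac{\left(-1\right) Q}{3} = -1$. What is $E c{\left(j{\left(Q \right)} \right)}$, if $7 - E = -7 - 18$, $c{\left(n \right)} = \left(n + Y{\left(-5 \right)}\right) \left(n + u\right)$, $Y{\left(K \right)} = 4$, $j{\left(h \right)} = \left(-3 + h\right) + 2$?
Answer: $3840$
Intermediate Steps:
$Q = 3$ ($Q = \left(-3\right) \left(-1\right) = 3$)
$j{\left(h \right)} = -1 + h$
$u = 18$
$c{\left(n \right)} = \left(4 + n\right) \left(18 + n\right)$ ($c{\left(n \right)} = \left(n + 4\right) \left(n + 18\right) = \left(4 + n\right) \left(18 + n\right)$)
$E = 32$ ($E = 7 - \left(-7 - 18\right) = 7 - -25 = 7 + 25 = 32$)
$E c{\left(j{\left(Q \right)} \right)} = 32 \left(72 + \left(-1 + 3\right)^{2} + 22 \left(-1 + 3\right)\right) = 32 \left(72 + 2^{2} + 22 \cdot 2\right) = 32 \left(72 + 4 + 44\right) = 32 \cdot 120 = 3840$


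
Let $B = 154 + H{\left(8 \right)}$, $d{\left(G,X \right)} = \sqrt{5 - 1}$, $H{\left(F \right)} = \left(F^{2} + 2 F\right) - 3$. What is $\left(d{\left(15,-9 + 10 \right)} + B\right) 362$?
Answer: $84346$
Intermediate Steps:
$H{\left(F \right)} = -3 + F^{2} + 2 F$
$d{\left(G,X \right)} = 2$ ($d{\left(G,X \right)} = \sqrt{4} = 2$)
$B = 231$ ($B = 154 + \left(-3 + 8^{2} + 2 \cdot 8\right) = 154 + \left(-3 + 64 + 16\right) = 154 + 77 = 231$)
$\left(d{\left(15,-9 + 10 \right)} + B\right) 362 = \left(2 + 231\right) 362 = 233 \cdot 362 = 84346$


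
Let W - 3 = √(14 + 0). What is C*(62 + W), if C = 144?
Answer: 9360 + 144*√14 ≈ 9898.8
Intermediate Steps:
W = 3 + √14 (W = 3 + √(14 + 0) = 3 + √14 ≈ 6.7417)
C*(62 + W) = 144*(62 + (3 + √14)) = 144*(65 + √14) = 9360 + 144*√14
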